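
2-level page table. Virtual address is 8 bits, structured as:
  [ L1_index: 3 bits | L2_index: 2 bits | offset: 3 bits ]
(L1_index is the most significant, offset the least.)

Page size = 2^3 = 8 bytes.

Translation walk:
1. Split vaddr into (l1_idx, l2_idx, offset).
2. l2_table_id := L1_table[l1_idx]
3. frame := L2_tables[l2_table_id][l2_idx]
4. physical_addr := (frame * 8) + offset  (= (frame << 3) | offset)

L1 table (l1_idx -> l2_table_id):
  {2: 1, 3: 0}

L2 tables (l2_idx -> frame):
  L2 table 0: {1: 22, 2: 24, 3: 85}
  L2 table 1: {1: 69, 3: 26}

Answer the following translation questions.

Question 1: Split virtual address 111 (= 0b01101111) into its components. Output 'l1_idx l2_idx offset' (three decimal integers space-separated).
Answer: 3 1 7

Derivation:
vaddr = 111 = 0b01101111
  top 3 bits -> l1_idx = 3
  next 2 bits -> l2_idx = 1
  bottom 3 bits -> offset = 7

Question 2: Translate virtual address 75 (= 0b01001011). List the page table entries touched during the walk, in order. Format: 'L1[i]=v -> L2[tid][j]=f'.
Answer: L1[2]=1 -> L2[1][1]=69

Derivation:
vaddr = 75 = 0b01001011
Split: l1_idx=2, l2_idx=1, offset=3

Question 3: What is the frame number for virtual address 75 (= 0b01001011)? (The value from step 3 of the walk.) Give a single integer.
vaddr = 75: l1_idx=2, l2_idx=1
L1[2] = 1; L2[1][1] = 69

Answer: 69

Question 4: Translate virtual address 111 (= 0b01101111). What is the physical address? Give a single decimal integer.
vaddr = 111 = 0b01101111
Split: l1_idx=3, l2_idx=1, offset=7
L1[3] = 0
L2[0][1] = 22
paddr = 22 * 8 + 7 = 183

Answer: 183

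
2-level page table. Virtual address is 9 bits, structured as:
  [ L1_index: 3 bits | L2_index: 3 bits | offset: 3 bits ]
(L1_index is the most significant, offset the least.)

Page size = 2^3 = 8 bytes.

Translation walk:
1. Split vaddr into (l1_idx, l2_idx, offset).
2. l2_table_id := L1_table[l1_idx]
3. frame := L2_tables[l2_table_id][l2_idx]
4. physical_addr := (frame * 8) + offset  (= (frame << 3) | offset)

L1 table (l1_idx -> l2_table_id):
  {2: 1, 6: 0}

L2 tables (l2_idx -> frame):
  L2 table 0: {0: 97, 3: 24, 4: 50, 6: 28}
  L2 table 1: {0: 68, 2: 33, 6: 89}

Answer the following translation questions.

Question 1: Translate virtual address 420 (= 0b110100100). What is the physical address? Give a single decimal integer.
vaddr = 420 = 0b110100100
Split: l1_idx=6, l2_idx=4, offset=4
L1[6] = 0
L2[0][4] = 50
paddr = 50 * 8 + 4 = 404

Answer: 404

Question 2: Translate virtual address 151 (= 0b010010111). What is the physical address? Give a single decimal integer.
vaddr = 151 = 0b010010111
Split: l1_idx=2, l2_idx=2, offset=7
L1[2] = 1
L2[1][2] = 33
paddr = 33 * 8 + 7 = 271

Answer: 271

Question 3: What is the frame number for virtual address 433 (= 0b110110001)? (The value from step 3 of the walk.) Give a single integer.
vaddr = 433: l1_idx=6, l2_idx=6
L1[6] = 0; L2[0][6] = 28

Answer: 28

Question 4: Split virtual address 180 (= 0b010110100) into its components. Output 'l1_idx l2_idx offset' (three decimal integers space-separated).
vaddr = 180 = 0b010110100
  top 3 bits -> l1_idx = 2
  next 3 bits -> l2_idx = 6
  bottom 3 bits -> offset = 4

Answer: 2 6 4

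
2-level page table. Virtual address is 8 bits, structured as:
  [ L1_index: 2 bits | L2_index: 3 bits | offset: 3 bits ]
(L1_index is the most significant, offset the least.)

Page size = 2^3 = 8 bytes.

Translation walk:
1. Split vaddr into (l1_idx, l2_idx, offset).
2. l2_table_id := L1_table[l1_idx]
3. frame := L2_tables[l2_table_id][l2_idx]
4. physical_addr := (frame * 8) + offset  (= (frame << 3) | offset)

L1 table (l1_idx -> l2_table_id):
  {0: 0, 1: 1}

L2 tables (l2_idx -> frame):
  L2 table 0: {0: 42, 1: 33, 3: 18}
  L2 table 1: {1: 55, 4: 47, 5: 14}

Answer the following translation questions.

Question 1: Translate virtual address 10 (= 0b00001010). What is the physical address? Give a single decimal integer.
vaddr = 10 = 0b00001010
Split: l1_idx=0, l2_idx=1, offset=2
L1[0] = 0
L2[0][1] = 33
paddr = 33 * 8 + 2 = 266

Answer: 266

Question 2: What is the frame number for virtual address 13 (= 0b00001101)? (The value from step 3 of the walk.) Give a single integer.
Answer: 33

Derivation:
vaddr = 13: l1_idx=0, l2_idx=1
L1[0] = 0; L2[0][1] = 33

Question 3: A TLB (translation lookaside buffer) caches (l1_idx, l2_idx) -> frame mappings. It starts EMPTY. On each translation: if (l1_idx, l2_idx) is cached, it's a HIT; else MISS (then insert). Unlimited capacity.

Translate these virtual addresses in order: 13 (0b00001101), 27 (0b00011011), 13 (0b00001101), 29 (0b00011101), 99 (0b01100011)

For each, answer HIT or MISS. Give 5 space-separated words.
Answer: MISS MISS HIT HIT MISS

Derivation:
vaddr=13: (0,1) not in TLB -> MISS, insert
vaddr=27: (0,3) not in TLB -> MISS, insert
vaddr=13: (0,1) in TLB -> HIT
vaddr=29: (0,3) in TLB -> HIT
vaddr=99: (1,4) not in TLB -> MISS, insert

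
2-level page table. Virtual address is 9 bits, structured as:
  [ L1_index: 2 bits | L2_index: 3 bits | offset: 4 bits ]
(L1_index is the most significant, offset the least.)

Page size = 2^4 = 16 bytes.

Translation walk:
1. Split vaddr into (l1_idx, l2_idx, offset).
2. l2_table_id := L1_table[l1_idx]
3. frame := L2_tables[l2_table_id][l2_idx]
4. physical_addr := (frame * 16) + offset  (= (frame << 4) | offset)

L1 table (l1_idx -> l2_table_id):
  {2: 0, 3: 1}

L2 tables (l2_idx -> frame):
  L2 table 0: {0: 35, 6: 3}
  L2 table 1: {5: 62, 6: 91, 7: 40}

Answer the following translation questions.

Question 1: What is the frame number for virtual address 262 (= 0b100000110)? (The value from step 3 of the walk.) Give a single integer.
Answer: 35

Derivation:
vaddr = 262: l1_idx=2, l2_idx=0
L1[2] = 0; L2[0][0] = 35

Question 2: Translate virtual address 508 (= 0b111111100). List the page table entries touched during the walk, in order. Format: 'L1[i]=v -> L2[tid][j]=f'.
vaddr = 508 = 0b111111100
Split: l1_idx=3, l2_idx=7, offset=12

Answer: L1[3]=1 -> L2[1][7]=40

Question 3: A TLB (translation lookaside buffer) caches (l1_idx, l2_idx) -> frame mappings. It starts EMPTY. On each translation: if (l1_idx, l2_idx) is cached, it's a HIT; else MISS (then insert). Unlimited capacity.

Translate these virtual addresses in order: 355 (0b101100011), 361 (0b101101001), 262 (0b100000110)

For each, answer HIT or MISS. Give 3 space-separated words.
vaddr=355: (2,6) not in TLB -> MISS, insert
vaddr=361: (2,6) in TLB -> HIT
vaddr=262: (2,0) not in TLB -> MISS, insert

Answer: MISS HIT MISS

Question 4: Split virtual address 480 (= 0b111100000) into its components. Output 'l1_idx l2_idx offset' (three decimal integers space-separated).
Answer: 3 6 0

Derivation:
vaddr = 480 = 0b111100000
  top 2 bits -> l1_idx = 3
  next 3 bits -> l2_idx = 6
  bottom 4 bits -> offset = 0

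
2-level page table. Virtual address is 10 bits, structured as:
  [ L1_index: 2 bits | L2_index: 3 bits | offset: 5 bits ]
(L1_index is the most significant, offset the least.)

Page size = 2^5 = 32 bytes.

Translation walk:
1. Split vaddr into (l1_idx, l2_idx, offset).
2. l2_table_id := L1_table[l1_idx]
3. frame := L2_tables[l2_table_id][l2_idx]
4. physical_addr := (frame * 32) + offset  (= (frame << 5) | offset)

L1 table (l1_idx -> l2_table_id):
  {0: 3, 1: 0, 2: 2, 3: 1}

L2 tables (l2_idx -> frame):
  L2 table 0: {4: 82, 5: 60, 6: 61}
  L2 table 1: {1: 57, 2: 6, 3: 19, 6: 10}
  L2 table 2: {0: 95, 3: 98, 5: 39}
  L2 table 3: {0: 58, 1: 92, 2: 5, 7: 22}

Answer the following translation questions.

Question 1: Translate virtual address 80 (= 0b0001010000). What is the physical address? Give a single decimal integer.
vaddr = 80 = 0b0001010000
Split: l1_idx=0, l2_idx=2, offset=16
L1[0] = 3
L2[3][2] = 5
paddr = 5 * 32 + 16 = 176

Answer: 176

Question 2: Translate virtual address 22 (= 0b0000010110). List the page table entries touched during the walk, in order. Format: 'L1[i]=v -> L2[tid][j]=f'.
Answer: L1[0]=3 -> L2[3][0]=58

Derivation:
vaddr = 22 = 0b0000010110
Split: l1_idx=0, l2_idx=0, offset=22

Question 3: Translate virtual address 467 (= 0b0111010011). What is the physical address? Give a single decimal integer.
Answer: 1971

Derivation:
vaddr = 467 = 0b0111010011
Split: l1_idx=1, l2_idx=6, offset=19
L1[1] = 0
L2[0][6] = 61
paddr = 61 * 32 + 19 = 1971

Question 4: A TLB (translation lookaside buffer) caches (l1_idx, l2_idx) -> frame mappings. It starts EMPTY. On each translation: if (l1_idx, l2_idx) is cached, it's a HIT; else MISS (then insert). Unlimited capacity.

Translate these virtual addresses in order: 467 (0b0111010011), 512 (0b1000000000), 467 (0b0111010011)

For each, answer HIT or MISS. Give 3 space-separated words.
Answer: MISS MISS HIT

Derivation:
vaddr=467: (1,6) not in TLB -> MISS, insert
vaddr=512: (2,0) not in TLB -> MISS, insert
vaddr=467: (1,6) in TLB -> HIT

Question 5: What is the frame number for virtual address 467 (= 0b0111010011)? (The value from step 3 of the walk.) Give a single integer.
vaddr = 467: l1_idx=1, l2_idx=6
L1[1] = 0; L2[0][6] = 61

Answer: 61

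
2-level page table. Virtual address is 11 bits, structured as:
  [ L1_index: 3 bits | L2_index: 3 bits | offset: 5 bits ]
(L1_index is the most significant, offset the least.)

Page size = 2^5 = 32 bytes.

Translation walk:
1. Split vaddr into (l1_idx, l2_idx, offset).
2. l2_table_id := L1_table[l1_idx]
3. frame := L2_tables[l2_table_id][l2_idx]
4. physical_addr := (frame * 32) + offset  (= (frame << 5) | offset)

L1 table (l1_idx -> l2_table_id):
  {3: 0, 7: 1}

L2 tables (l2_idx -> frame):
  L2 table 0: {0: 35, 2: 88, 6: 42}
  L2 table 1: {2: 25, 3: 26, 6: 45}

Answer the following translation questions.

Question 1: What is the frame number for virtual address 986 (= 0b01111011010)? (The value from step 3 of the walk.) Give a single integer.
vaddr = 986: l1_idx=3, l2_idx=6
L1[3] = 0; L2[0][6] = 42

Answer: 42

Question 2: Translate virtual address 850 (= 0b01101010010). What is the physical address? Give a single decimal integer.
vaddr = 850 = 0b01101010010
Split: l1_idx=3, l2_idx=2, offset=18
L1[3] = 0
L2[0][2] = 88
paddr = 88 * 32 + 18 = 2834

Answer: 2834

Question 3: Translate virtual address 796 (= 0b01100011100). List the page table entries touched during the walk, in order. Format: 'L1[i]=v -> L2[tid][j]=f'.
Answer: L1[3]=0 -> L2[0][0]=35

Derivation:
vaddr = 796 = 0b01100011100
Split: l1_idx=3, l2_idx=0, offset=28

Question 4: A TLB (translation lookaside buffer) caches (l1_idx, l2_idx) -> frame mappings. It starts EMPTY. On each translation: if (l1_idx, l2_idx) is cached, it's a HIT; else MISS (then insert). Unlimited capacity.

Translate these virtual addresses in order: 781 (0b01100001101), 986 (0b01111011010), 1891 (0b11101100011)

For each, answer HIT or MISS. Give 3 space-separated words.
vaddr=781: (3,0) not in TLB -> MISS, insert
vaddr=986: (3,6) not in TLB -> MISS, insert
vaddr=1891: (7,3) not in TLB -> MISS, insert

Answer: MISS MISS MISS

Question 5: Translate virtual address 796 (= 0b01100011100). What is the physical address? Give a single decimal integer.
Answer: 1148

Derivation:
vaddr = 796 = 0b01100011100
Split: l1_idx=3, l2_idx=0, offset=28
L1[3] = 0
L2[0][0] = 35
paddr = 35 * 32 + 28 = 1148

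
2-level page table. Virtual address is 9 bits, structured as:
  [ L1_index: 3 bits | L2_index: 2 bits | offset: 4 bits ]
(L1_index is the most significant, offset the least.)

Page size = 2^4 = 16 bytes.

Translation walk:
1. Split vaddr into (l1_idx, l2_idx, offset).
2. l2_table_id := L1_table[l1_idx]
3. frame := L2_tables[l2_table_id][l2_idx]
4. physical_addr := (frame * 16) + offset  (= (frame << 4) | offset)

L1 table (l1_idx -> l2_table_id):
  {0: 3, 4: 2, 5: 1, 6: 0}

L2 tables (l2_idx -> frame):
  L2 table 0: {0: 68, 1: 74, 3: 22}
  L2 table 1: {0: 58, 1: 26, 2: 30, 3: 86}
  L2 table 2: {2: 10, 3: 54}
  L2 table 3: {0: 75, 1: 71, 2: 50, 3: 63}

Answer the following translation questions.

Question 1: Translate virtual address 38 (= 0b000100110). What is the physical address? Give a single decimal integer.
Answer: 806

Derivation:
vaddr = 38 = 0b000100110
Split: l1_idx=0, l2_idx=2, offset=6
L1[0] = 3
L2[3][2] = 50
paddr = 50 * 16 + 6 = 806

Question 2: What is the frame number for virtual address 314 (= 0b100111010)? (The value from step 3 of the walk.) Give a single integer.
vaddr = 314: l1_idx=4, l2_idx=3
L1[4] = 2; L2[2][3] = 54

Answer: 54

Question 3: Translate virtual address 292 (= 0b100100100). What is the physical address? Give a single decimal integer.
Answer: 164

Derivation:
vaddr = 292 = 0b100100100
Split: l1_idx=4, l2_idx=2, offset=4
L1[4] = 2
L2[2][2] = 10
paddr = 10 * 16 + 4 = 164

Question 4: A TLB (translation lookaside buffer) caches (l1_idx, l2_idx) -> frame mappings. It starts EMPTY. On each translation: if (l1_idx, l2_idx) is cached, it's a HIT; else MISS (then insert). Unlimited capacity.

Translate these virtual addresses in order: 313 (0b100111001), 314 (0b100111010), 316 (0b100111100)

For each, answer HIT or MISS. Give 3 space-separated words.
Answer: MISS HIT HIT

Derivation:
vaddr=313: (4,3) not in TLB -> MISS, insert
vaddr=314: (4,3) in TLB -> HIT
vaddr=316: (4,3) in TLB -> HIT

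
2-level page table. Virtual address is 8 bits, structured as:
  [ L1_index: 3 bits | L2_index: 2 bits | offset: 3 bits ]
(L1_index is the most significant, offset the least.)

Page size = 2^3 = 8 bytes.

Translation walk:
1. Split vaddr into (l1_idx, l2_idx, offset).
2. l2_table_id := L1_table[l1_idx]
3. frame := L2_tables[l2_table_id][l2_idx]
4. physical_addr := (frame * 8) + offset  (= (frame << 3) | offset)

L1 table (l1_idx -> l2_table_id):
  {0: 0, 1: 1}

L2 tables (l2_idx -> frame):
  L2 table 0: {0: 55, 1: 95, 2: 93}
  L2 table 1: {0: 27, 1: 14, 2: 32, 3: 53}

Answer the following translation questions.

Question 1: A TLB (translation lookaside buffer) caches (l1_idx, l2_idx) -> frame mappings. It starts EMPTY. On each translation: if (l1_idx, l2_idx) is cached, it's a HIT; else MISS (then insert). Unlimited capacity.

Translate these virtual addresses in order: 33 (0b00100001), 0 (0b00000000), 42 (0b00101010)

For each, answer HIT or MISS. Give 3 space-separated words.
vaddr=33: (1,0) not in TLB -> MISS, insert
vaddr=0: (0,0) not in TLB -> MISS, insert
vaddr=42: (1,1) not in TLB -> MISS, insert

Answer: MISS MISS MISS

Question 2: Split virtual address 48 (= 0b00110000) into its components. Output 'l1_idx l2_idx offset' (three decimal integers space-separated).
vaddr = 48 = 0b00110000
  top 3 bits -> l1_idx = 1
  next 2 bits -> l2_idx = 2
  bottom 3 bits -> offset = 0

Answer: 1 2 0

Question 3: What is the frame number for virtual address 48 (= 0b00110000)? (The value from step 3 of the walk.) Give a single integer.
vaddr = 48: l1_idx=1, l2_idx=2
L1[1] = 1; L2[1][2] = 32

Answer: 32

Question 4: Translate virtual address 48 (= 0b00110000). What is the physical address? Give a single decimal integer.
vaddr = 48 = 0b00110000
Split: l1_idx=1, l2_idx=2, offset=0
L1[1] = 1
L2[1][2] = 32
paddr = 32 * 8 + 0 = 256

Answer: 256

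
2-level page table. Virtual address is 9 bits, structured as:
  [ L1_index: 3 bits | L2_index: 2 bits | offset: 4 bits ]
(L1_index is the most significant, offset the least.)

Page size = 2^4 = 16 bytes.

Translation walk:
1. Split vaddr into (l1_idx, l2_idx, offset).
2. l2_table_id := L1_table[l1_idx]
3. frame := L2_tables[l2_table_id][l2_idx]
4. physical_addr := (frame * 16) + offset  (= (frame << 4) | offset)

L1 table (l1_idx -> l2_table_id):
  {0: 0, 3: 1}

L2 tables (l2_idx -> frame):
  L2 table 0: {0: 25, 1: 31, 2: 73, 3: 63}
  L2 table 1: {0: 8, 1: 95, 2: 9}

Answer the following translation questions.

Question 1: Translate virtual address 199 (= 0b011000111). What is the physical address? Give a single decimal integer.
vaddr = 199 = 0b011000111
Split: l1_idx=3, l2_idx=0, offset=7
L1[3] = 1
L2[1][0] = 8
paddr = 8 * 16 + 7 = 135

Answer: 135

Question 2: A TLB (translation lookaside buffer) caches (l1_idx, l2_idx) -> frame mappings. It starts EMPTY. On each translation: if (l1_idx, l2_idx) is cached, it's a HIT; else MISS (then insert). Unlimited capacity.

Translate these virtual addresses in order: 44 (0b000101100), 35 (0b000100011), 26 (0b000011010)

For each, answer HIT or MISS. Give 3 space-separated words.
Answer: MISS HIT MISS

Derivation:
vaddr=44: (0,2) not in TLB -> MISS, insert
vaddr=35: (0,2) in TLB -> HIT
vaddr=26: (0,1) not in TLB -> MISS, insert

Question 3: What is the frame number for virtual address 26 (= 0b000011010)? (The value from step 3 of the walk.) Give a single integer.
vaddr = 26: l1_idx=0, l2_idx=1
L1[0] = 0; L2[0][1] = 31

Answer: 31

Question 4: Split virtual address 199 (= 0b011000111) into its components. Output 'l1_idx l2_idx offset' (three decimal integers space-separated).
Answer: 3 0 7

Derivation:
vaddr = 199 = 0b011000111
  top 3 bits -> l1_idx = 3
  next 2 bits -> l2_idx = 0
  bottom 4 bits -> offset = 7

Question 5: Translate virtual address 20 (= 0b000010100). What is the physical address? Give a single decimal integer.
vaddr = 20 = 0b000010100
Split: l1_idx=0, l2_idx=1, offset=4
L1[0] = 0
L2[0][1] = 31
paddr = 31 * 16 + 4 = 500

Answer: 500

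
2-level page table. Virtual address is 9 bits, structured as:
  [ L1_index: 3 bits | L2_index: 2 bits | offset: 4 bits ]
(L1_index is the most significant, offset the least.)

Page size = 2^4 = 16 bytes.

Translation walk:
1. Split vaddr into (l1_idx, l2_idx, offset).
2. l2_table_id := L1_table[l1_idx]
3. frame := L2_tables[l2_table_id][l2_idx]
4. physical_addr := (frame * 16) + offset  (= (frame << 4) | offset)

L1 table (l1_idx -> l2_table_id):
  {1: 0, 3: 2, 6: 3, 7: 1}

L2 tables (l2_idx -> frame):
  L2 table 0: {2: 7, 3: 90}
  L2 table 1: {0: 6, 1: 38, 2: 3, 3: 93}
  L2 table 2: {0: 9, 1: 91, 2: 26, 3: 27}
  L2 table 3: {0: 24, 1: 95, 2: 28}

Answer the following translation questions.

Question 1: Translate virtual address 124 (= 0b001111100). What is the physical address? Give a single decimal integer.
vaddr = 124 = 0b001111100
Split: l1_idx=1, l2_idx=3, offset=12
L1[1] = 0
L2[0][3] = 90
paddr = 90 * 16 + 12 = 1452

Answer: 1452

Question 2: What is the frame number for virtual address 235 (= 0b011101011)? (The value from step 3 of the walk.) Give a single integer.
Answer: 26

Derivation:
vaddr = 235: l1_idx=3, l2_idx=2
L1[3] = 2; L2[2][2] = 26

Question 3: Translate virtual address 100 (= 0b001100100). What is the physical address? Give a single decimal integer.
vaddr = 100 = 0b001100100
Split: l1_idx=1, l2_idx=2, offset=4
L1[1] = 0
L2[0][2] = 7
paddr = 7 * 16 + 4 = 116

Answer: 116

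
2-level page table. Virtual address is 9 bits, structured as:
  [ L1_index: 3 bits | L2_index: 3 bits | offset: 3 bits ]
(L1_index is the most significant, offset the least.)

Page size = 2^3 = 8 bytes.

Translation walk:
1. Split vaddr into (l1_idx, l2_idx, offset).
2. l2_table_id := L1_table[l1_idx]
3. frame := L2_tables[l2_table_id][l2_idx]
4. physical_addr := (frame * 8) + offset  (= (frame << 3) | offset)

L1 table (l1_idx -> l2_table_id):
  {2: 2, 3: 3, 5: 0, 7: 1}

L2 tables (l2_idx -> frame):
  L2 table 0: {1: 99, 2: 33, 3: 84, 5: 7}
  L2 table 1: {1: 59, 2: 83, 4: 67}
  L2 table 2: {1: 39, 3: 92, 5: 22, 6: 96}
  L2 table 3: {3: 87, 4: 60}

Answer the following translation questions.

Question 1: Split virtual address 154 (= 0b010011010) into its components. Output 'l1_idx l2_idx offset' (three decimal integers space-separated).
vaddr = 154 = 0b010011010
  top 3 bits -> l1_idx = 2
  next 3 bits -> l2_idx = 3
  bottom 3 bits -> offset = 2

Answer: 2 3 2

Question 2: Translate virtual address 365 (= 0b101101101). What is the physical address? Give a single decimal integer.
Answer: 61

Derivation:
vaddr = 365 = 0b101101101
Split: l1_idx=5, l2_idx=5, offset=5
L1[5] = 0
L2[0][5] = 7
paddr = 7 * 8 + 5 = 61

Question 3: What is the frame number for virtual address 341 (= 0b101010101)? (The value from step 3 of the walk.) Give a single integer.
Answer: 33

Derivation:
vaddr = 341: l1_idx=5, l2_idx=2
L1[5] = 0; L2[0][2] = 33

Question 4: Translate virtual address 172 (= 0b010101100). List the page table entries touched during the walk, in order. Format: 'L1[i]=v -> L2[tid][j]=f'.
Answer: L1[2]=2 -> L2[2][5]=22

Derivation:
vaddr = 172 = 0b010101100
Split: l1_idx=2, l2_idx=5, offset=4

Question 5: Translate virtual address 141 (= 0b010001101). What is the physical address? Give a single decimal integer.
Answer: 317

Derivation:
vaddr = 141 = 0b010001101
Split: l1_idx=2, l2_idx=1, offset=5
L1[2] = 2
L2[2][1] = 39
paddr = 39 * 8 + 5 = 317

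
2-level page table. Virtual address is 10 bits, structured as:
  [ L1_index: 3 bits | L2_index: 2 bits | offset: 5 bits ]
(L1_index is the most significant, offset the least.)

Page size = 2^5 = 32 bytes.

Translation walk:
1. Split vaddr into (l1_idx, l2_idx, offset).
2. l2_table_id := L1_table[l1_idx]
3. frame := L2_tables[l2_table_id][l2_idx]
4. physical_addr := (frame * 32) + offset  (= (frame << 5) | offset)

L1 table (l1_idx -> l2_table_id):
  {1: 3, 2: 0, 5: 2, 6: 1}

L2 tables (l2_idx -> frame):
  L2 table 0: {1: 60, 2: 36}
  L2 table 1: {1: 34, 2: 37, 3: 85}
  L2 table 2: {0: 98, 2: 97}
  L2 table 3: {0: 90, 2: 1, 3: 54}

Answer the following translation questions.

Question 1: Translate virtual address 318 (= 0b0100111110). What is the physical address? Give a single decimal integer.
vaddr = 318 = 0b0100111110
Split: l1_idx=2, l2_idx=1, offset=30
L1[2] = 0
L2[0][1] = 60
paddr = 60 * 32 + 30 = 1950

Answer: 1950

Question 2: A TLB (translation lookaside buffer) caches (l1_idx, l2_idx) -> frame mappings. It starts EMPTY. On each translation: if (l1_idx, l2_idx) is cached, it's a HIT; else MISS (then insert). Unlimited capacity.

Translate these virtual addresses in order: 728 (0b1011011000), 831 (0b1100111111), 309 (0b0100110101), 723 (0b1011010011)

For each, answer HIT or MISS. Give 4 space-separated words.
vaddr=728: (5,2) not in TLB -> MISS, insert
vaddr=831: (6,1) not in TLB -> MISS, insert
vaddr=309: (2,1) not in TLB -> MISS, insert
vaddr=723: (5,2) in TLB -> HIT

Answer: MISS MISS MISS HIT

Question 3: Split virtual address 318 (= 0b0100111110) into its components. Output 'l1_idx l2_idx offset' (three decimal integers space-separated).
Answer: 2 1 30

Derivation:
vaddr = 318 = 0b0100111110
  top 3 bits -> l1_idx = 2
  next 2 bits -> l2_idx = 1
  bottom 5 bits -> offset = 30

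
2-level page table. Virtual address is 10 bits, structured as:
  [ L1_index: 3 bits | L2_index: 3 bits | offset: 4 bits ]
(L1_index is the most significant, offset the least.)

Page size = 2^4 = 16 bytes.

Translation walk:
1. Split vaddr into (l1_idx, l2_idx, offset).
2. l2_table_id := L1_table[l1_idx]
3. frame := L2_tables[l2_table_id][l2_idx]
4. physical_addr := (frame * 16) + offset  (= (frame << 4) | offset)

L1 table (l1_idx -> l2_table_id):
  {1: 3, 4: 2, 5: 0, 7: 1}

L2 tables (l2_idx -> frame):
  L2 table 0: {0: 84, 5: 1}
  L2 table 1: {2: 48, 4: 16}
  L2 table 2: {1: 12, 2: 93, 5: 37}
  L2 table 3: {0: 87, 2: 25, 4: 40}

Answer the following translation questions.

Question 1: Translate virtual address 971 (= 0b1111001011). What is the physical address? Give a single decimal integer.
vaddr = 971 = 0b1111001011
Split: l1_idx=7, l2_idx=4, offset=11
L1[7] = 1
L2[1][4] = 16
paddr = 16 * 16 + 11 = 267

Answer: 267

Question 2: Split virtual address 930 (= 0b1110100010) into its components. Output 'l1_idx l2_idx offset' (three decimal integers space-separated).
vaddr = 930 = 0b1110100010
  top 3 bits -> l1_idx = 7
  next 3 bits -> l2_idx = 2
  bottom 4 bits -> offset = 2

Answer: 7 2 2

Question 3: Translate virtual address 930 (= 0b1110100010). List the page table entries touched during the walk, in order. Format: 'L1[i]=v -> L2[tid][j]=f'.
Answer: L1[7]=1 -> L2[1][2]=48

Derivation:
vaddr = 930 = 0b1110100010
Split: l1_idx=7, l2_idx=2, offset=2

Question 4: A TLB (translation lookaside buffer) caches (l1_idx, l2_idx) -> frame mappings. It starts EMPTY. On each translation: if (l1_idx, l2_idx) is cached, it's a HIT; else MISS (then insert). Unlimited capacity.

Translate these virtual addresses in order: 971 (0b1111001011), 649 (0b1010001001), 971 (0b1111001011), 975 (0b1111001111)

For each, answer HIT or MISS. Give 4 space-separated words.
vaddr=971: (7,4) not in TLB -> MISS, insert
vaddr=649: (5,0) not in TLB -> MISS, insert
vaddr=971: (7,4) in TLB -> HIT
vaddr=975: (7,4) in TLB -> HIT

Answer: MISS MISS HIT HIT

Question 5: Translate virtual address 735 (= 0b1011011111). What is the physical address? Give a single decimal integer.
vaddr = 735 = 0b1011011111
Split: l1_idx=5, l2_idx=5, offset=15
L1[5] = 0
L2[0][5] = 1
paddr = 1 * 16 + 15 = 31

Answer: 31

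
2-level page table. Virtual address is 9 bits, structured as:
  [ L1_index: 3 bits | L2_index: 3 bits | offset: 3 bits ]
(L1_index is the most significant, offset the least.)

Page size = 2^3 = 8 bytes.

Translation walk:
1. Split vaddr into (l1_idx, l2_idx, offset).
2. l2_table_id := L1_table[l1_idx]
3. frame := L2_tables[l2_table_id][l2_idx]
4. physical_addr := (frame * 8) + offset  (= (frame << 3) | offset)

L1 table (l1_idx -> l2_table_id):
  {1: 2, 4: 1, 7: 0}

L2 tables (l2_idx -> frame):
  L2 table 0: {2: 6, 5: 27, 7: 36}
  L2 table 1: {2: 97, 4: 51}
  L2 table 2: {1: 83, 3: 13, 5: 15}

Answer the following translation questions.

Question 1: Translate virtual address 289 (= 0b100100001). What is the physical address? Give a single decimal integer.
Answer: 409

Derivation:
vaddr = 289 = 0b100100001
Split: l1_idx=4, l2_idx=4, offset=1
L1[4] = 1
L2[1][4] = 51
paddr = 51 * 8 + 1 = 409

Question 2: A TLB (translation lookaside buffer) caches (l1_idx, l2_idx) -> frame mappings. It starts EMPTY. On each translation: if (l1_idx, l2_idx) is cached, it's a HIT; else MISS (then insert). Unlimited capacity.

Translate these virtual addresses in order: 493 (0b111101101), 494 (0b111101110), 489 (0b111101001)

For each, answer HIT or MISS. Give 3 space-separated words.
Answer: MISS HIT HIT

Derivation:
vaddr=493: (7,5) not in TLB -> MISS, insert
vaddr=494: (7,5) in TLB -> HIT
vaddr=489: (7,5) in TLB -> HIT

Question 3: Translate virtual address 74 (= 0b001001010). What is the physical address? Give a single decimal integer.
vaddr = 74 = 0b001001010
Split: l1_idx=1, l2_idx=1, offset=2
L1[1] = 2
L2[2][1] = 83
paddr = 83 * 8 + 2 = 666

Answer: 666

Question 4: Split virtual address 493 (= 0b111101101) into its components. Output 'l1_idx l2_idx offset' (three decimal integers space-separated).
vaddr = 493 = 0b111101101
  top 3 bits -> l1_idx = 7
  next 3 bits -> l2_idx = 5
  bottom 3 bits -> offset = 5

Answer: 7 5 5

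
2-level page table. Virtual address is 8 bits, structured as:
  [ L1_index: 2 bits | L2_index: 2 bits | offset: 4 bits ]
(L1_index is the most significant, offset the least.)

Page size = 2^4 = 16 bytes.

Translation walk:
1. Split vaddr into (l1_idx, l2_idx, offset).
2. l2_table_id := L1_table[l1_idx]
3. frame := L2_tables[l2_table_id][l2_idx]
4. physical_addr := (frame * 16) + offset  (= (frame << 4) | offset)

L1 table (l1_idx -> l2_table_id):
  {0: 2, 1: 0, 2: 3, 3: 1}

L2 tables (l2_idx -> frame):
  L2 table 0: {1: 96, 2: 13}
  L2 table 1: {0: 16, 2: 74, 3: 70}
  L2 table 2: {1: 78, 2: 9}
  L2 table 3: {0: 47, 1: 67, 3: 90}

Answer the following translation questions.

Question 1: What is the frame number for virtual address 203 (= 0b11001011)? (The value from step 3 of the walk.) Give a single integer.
Answer: 16

Derivation:
vaddr = 203: l1_idx=3, l2_idx=0
L1[3] = 1; L2[1][0] = 16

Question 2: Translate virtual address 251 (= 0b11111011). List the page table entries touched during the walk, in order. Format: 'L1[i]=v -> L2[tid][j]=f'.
Answer: L1[3]=1 -> L2[1][3]=70

Derivation:
vaddr = 251 = 0b11111011
Split: l1_idx=3, l2_idx=3, offset=11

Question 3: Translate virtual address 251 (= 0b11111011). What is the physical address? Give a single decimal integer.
Answer: 1131

Derivation:
vaddr = 251 = 0b11111011
Split: l1_idx=3, l2_idx=3, offset=11
L1[3] = 1
L2[1][3] = 70
paddr = 70 * 16 + 11 = 1131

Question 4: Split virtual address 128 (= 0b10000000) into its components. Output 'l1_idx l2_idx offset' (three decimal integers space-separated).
Answer: 2 0 0

Derivation:
vaddr = 128 = 0b10000000
  top 2 bits -> l1_idx = 2
  next 2 bits -> l2_idx = 0
  bottom 4 bits -> offset = 0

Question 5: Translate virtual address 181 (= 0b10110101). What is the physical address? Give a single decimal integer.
vaddr = 181 = 0b10110101
Split: l1_idx=2, l2_idx=3, offset=5
L1[2] = 3
L2[3][3] = 90
paddr = 90 * 16 + 5 = 1445

Answer: 1445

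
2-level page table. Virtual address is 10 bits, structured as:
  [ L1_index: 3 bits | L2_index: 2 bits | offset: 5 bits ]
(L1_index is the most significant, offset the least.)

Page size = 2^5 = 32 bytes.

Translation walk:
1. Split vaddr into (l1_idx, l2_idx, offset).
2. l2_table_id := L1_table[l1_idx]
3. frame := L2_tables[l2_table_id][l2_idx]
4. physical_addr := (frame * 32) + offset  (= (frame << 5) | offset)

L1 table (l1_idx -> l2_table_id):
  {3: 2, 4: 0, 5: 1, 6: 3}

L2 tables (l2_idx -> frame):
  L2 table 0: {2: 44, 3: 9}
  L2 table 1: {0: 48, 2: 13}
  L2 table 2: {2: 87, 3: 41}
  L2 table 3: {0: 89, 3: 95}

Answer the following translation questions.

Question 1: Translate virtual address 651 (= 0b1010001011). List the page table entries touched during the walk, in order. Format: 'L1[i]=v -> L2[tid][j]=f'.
Answer: L1[5]=1 -> L2[1][0]=48

Derivation:
vaddr = 651 = 0b1010001011
Split: l1_idx=5, l2_idx=0, offset=11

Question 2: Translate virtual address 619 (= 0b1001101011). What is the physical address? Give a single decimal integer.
vaddr = 619 = 0b1001101011
Split: l1_idx=4, l2_idx=3, offset=11
L1[4] = 0
L2[0][3] = 9
paddr = 9 * 32 + 11 = 299

Answer: 299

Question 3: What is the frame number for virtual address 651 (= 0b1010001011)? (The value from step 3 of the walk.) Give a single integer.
vaddr = 651: l1_idx=5, l2_idx=0
L1[5] = 1; L2[1][0] = 48

Answer: 48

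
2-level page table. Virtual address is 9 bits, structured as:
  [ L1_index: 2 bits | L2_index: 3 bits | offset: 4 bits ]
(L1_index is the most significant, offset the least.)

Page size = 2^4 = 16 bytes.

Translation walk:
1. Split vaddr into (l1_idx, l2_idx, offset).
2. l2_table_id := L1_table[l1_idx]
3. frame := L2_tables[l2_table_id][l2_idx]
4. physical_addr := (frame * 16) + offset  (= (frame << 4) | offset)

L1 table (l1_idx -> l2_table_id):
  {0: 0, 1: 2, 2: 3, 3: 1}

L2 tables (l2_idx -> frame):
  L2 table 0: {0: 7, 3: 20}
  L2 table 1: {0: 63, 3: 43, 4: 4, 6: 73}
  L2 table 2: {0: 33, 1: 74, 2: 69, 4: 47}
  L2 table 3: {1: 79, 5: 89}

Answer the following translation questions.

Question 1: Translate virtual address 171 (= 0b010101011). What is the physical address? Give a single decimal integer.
vaddr = 171 = 0b010101011
Split: l1_idx=1, l2_idx=2, offset=11
L1[1] = 2
L2[2][2] = 69
paddr = 69 * 16 + 11 = 1115

Answer: 1115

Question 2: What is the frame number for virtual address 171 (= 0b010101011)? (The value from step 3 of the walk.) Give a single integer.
Answer: 69

Derivation:
vaddr = 171: l1_idx=1, l2_idx=2
L1[1] = 2; L2[2][2] = 69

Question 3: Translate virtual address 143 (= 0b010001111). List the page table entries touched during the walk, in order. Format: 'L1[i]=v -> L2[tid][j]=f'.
vaddr = 143 = 0b010001111
Split: l1_idx=1, l2_idx=0, offset=15

Answer: L1[1]=2 -> L2[2][0]=33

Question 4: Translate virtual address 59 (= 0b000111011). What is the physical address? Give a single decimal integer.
vaddr = 59 = 0b000111011
Split: l1_idx=0, l2_idx=3, offset=11
L1[0] = 0
L2[0][3] = 20
paddr = 20 * 16 + 11 = 331

Answer: 331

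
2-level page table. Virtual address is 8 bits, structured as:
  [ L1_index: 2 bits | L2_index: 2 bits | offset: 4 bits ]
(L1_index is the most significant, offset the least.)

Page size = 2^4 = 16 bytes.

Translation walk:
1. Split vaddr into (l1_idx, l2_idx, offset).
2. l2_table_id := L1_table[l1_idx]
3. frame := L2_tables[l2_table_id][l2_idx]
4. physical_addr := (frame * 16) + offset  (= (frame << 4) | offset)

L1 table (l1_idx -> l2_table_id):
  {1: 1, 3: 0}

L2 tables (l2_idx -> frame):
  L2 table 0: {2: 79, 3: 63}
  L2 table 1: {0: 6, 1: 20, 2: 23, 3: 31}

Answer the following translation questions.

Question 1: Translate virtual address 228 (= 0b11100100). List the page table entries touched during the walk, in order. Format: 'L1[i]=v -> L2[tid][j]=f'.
vaddr = 228 = 0b11100100
Split: l1_idx=3, l2_idx=2, offset=4

Answer: L1[3]=0 -> L2[0][2]=79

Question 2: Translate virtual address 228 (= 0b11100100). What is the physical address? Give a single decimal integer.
vaddr = 228 = 0b11100100
Split: l1_idx=3, l2_idx=2, offset=4
L1[3] = 0
L2[0][2] = 79
paddr = 79 * 16 + 4 = 1268

Answer: 1268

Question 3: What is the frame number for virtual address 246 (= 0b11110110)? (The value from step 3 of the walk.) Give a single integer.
vaddr = 246: l1_idx=3, l2_idx=3
L1[3] = 0; L2[0][3] = 63

Answer: 63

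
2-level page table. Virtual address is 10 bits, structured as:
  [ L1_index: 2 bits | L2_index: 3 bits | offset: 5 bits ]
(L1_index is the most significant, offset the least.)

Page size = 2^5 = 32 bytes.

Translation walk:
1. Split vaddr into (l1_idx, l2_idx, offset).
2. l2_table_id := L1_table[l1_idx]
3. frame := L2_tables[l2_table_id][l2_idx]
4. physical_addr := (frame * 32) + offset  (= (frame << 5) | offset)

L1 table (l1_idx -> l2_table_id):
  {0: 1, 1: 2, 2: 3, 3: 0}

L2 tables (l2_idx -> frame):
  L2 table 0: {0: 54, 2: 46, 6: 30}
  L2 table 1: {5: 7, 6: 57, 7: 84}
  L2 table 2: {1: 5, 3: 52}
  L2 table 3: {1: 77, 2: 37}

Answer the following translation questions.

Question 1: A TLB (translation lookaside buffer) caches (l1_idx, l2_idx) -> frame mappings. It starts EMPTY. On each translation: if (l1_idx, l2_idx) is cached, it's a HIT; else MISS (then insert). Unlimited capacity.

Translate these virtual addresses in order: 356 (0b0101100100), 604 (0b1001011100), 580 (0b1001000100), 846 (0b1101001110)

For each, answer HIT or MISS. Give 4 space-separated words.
Answer: MISS MISS HIT MISS

Derivation:
vaddr=356: (1,3) not in TLB -> MISS, insert
vaddr=604: (2,2) not in TLB -> MISS, insert
vaddr=580: (2,2) in TLB -> HIT
vaddr=846: (3,2) not in TLB -> MISS, insert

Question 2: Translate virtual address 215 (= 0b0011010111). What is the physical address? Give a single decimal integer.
Answer: 1847

Derivation:
vaddr = 215 = 0b0011010111
Split: l1_idx=0, l2_idx=6, offset=23
L1[0] = 1
L2[1][6] = 57
paddr = 57 * 32 + 23 = 1847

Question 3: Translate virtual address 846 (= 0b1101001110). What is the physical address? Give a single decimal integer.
vaddr = 846 = 0b1101001110
Split: l1_idx=3, l2_idx=2, offset=14
L1[3] = 0
L2[0][2] = 46
paddr = 46 * 32 + 14 = 1486

Answer: 1486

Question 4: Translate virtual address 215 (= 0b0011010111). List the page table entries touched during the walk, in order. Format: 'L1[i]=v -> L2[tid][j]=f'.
vaddr = 215 = 0b0011010111
Split: l1_idx=0, l2_idx=6, offset=23

Answer: L1[0]=1 -> L2[1][6]=57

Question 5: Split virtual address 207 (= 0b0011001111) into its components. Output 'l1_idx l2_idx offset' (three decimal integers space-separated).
Answer: 0 6 15

Derivation:
vaddr = 207 = 0b0011001111
  top 2 bits -> l1_idx = 0
  next 3 bits -> l2_idx = 6
  bottom 5 bits -> offset = 15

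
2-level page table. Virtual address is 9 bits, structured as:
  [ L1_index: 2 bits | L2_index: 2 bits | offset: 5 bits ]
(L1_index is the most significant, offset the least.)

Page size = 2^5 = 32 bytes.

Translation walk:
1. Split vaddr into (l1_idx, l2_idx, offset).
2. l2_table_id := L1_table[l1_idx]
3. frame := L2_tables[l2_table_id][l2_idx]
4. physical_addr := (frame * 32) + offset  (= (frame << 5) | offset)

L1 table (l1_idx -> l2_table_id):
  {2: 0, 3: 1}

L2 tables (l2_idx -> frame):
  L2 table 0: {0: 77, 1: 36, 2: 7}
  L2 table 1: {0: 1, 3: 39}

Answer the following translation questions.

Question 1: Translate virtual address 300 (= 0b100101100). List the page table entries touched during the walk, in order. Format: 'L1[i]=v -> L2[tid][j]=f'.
Answer: L1[2]=0 -> L2[0][1]=36

Derivation:
vaddr = 300 = 0b100101100
Split: l1_idx=2, l2_idx=1, offset=12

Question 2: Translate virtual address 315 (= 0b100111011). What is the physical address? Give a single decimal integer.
vaddr = 315 = 0b100111011
Split: l1_idx=2, l2_idx=1, offset=27
L1[2] = 0
L2[0][1] = 36
paddr = 36 * 32 + 27 = 1179

Answer: 1179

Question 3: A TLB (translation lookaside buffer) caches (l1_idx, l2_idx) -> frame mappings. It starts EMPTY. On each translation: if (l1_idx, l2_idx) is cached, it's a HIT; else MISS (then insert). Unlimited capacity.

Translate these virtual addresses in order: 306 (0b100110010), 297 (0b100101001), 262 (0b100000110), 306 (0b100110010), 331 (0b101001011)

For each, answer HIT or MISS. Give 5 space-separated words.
vaddr=306: (2,1) not in TLB -> MISS, insert
vaddr=297: (2,1) in TLB -> HIT
vaddr=262: (2,0) not in TLB -> MISS, insert
vaddr=306: (2,1) in TLB -> HIT
vaddr=331: (2,2) not in TLB -> MISS, insert

Answer: MISS HIT MISS HIT MISS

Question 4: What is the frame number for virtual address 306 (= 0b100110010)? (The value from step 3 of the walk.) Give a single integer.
Answer: 36

Derivation:
vaddr = 306: l1_idx=2, l2_idx=1
L1[2] = 0; L2[0][1] = 36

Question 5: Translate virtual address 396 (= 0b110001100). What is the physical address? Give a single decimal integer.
vaddr = 396 = 0b110001100
Split: l1_idx=3, l2_idx=0, offset=12
L1[3] = 1
L2[1][0] = 1
paddr = 1 * 32 + 12 = 44

Answer: 44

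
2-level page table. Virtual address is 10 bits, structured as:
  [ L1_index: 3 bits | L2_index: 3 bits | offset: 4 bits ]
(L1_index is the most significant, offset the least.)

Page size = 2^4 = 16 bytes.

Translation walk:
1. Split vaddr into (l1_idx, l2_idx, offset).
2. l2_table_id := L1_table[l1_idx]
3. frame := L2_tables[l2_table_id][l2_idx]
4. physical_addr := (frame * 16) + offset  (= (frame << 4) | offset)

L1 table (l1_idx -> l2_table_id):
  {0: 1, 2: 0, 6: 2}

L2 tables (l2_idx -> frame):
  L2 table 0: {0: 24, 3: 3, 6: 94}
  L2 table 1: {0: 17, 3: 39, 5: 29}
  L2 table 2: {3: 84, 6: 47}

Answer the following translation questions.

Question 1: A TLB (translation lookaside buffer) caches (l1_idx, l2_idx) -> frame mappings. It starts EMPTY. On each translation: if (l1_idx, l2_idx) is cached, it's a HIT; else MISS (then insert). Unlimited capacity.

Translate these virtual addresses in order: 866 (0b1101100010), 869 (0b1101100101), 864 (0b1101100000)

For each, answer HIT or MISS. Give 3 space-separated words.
Answer: MISS HIT HIT

Derivation:
vaddr=866: (6,6) not in TLB -> MISS, insert
vaddr=869: (6,6) in TLB -> HIT
vaddr=864: (6,6) in TLB -> HIT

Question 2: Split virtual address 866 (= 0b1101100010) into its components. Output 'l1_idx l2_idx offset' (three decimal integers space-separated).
Answer: 6 6 2

Derivation:
vaddr = 866 = 0b1101100010
  top 3 bits -> l1_idx = 6
  next 3 bits -> l2_idx = 6
  bottom 4 bits -> offset = 2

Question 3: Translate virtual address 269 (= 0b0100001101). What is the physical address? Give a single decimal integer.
Answer: 397

Derivation:
vaddr = 269 = 0b0100001101
Split: l1_idx=2, l2_idx=0, offset=13
L1[2] = 0
L2[0][0] = 24
paddr = 24 * 16 + 13 = 397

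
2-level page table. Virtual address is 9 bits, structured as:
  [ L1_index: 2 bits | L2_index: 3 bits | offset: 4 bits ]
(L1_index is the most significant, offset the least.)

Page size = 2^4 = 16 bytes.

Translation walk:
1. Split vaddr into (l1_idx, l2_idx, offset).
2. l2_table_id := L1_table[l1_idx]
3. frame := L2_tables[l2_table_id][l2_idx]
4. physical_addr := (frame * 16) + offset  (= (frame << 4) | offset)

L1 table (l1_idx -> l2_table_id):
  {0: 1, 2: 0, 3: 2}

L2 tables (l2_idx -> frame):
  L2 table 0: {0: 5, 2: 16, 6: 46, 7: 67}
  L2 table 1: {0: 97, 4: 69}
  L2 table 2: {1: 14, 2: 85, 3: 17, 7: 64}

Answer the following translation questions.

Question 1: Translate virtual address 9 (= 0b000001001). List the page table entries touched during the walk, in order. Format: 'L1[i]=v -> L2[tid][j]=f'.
vaddr = 9 = 0b000001001
Split: l1_idx=0, l2_idx=0, offset=9

Answer: L1[0]=1 -> L2[1][0]=97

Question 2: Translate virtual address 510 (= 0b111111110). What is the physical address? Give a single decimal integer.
vaddr = 510 = 0b111111110
Split: l1_idx=3, l2_idx=7, offset=14
L1[3] = 2
L2[2][7] = 64
paddr = 64 * 16 + 14 = 1038

Answer: 1038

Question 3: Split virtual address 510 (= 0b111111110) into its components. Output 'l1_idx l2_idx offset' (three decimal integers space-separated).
vaddr = 510 = 0b111111110
  top 2 bits -> l1_idx = 3
  next 3 bits -> l2_idx = 7
  bottom 4 bits -> offset = 14

Answer: 3 7 14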